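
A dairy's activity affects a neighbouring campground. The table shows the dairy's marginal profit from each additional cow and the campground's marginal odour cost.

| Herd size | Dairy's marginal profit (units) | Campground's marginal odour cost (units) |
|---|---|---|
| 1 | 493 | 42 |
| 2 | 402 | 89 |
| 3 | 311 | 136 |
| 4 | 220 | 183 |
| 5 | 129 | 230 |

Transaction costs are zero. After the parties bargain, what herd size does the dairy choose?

Bargaining reaches the level where marginal profit last exceeds marginal odour cost.
That holds through level 4 (220 ≥ 183) but not at 5 (129 < 230).

4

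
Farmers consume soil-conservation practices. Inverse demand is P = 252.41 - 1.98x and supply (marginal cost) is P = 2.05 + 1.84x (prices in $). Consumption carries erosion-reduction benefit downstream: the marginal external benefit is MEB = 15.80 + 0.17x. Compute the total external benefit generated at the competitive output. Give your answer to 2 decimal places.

Market equilibrium (private): 2.05 + 1.84x = 252.41 - 1.98x → x_m = 65.5393.
Total external benefit = ∫₀^{x_m} (15.80 + 0.17x) dx = 15.80×65.5393 + ½×0.17×65.5393² = 1400.6299.

$1400.63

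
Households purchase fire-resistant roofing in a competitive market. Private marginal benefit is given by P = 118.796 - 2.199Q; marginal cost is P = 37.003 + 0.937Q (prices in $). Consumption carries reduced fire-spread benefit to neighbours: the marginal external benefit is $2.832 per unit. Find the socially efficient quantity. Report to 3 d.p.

Q* = 26.985

Social marginal benefit = demand + MEB = 121.628 - 2.199Q.
Set SMB = MC: 121.628 - 2.199Q = 37.003 + 0.937Q → Q* = 26.9850.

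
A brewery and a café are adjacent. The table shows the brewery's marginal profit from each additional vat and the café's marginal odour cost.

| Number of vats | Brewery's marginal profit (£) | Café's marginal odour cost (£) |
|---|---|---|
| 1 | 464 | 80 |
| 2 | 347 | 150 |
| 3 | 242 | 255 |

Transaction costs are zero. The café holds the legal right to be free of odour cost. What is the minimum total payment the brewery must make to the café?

£230

Efficient level: marginal profit ≥ marginal odour cost through level 2, so k* = 2.
With the café holding the right, the brewery must at least compensate total damage at k*: 80 + 150 = 230.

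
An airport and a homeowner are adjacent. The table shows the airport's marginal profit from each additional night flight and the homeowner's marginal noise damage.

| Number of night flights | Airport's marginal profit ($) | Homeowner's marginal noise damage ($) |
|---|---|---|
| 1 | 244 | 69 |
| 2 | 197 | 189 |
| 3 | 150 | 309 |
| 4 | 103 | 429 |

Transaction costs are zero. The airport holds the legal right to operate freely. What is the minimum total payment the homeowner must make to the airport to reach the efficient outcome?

$253

Left alone the airport would choose level 4 (marginal profit stays positive).
Efficient level: k* = 2 (marginal profit ≥ marginal noise damage through 2).
The homeowner must at least cover the airport's forgone profit from cutting 4→2: 150 + 103 = 253.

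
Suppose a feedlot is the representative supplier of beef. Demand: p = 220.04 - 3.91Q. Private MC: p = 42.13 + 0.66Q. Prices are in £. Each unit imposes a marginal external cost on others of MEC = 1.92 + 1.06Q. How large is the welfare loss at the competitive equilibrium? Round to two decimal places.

Market equilibrium (private): 42.13 + 0.66Q = 220.04 - 3.91Q → Q_m = 38.9300.
Social marginal cost = private MC + MEC = 44.05 + 1.72Q.
Set SMC = demand: 44.05 + 1.72Q = 220.04 - 3.91Q → Q* = 31.2593.
Between Q* and Q_m the wedge SMC − demand runs linearly from 0 to MEC(Q_m), so the loss is a triangle.
DWL = ½ × 7.6707 × 43.1858 = 165.6327.

DWL = £165.63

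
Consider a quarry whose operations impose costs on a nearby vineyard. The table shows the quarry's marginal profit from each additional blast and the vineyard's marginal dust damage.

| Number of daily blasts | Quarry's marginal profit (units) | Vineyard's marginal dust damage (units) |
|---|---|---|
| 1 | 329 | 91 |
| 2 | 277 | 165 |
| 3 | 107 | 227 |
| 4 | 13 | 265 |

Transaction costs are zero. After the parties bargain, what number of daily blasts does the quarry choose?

Bargaining reaches the level where marginal profit last exceeds marginal dust damage.
That holds through level 2 (277 ≥ 165) but not at 3 (107 < 227).

2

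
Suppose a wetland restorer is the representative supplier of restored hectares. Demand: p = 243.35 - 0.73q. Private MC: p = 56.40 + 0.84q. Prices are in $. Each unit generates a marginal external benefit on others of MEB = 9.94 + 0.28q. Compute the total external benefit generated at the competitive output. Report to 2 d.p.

Market equilibrium (private): 56.40 + 0.84q = 243.35 - 0.73q → q_m = 119.0764.
Total external benefit = ∫₀^{q_m} (9.94 + 0.28q) dq = 9.94×119.0764 + ½×0.28×119.0764² = 3168.7059.

$3168.71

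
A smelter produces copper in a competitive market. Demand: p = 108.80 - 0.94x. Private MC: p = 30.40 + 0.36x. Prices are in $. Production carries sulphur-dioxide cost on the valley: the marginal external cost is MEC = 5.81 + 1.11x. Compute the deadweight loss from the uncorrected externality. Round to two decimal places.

DWL = $1098.09

Market equilibrium (private): 30.40 + 0.36x = 108.80 - 0.94x → x_m = 60.3077.
Social marginal cost = private MC + MEC = 36.21 + 1.47x.
Set SMC = demand: 36.21 + 1.47x = 108.80 - 0.94x → x* = 30.1203.
Between x* and x_m the wedge SMC − demand runs linearly from 0 to MEC(x_m), so the loss is a triangle.
DWL = ½ × 30.1874 × 72.7515 = 1098.0893.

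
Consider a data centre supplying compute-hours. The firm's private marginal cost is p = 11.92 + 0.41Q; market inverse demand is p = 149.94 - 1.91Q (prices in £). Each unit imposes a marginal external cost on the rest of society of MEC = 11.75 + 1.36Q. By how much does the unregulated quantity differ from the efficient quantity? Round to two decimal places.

Market equilibrium (private): 11.92 + 0.41Q = 149.94 - 1.91Q → Q_m = 59.4914.
Social marginal cost = private MC + MEC = 23.67 + 1.77Q.
Set SMC = demand: 23.67 + 1.77Q = 149.94 - 1.91Q → Q* = 34.3125.
Gap = |59.4914 − 34.3125| = 25.1789.

25.18 units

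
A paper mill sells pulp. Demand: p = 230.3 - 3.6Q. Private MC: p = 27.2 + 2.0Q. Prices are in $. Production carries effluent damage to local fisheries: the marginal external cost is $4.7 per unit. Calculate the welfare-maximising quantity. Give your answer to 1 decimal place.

Social marginal cost = private MC + MEC = 31.9 + 2.0Q.
Set SMC = demand: 31.9 + 2.0Q = 230.3 - 3.6Q → Q* = 35.4286.

Q* = 35.4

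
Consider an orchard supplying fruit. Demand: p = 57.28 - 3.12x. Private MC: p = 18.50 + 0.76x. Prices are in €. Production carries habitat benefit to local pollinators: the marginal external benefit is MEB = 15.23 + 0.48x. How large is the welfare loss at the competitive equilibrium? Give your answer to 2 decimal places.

DWL = €58.99

Market equilibrium (private): 18.50 + 0.76x = 57.28 - 3.12x → x_m = 9.9948.
Social marginal cost = private MC − MEB = 3.27 + 0.28x.
Set SMC = demand: 3.27 + 0.28x = 57.28 - 3.12x → x* = 15.8853.
Height of the DWL triangle at x_m is demand(x_m) − SMC(x_m) = MEB(x_m) = 20.0275.
DWL = ½ × 5.8905 × 20.0275 = 58.9860.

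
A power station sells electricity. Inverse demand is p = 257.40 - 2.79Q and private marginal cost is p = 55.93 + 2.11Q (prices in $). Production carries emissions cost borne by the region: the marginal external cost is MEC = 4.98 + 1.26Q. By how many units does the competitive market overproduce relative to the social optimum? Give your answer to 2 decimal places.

Market equilibrium (private): 55.93 + 2.11Q = 257.40 - 2.79Q → Q_m = 41.1163.
Social marginal cost = private MC + MEC = 60.91 + 3.37Q.
Set SMC = demand: 60.91 + 3.37Q = 257.40 - 2.79Q → Q* = 31.8977.
Gap = |41.1163 − 31.8977| = 9.2186.

9.22 units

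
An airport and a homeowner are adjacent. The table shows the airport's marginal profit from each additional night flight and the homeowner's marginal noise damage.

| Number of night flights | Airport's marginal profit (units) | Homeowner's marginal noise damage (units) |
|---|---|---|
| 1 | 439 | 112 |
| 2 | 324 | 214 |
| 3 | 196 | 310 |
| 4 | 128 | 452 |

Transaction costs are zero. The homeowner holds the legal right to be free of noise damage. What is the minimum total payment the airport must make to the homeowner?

Efficient level: marginal profit ≥ marginal noise damage through level 2, so k* = 2.
With the homeowner holding the right, the airport must at least compensate total damage at k*: 112 + 214 = 326.

326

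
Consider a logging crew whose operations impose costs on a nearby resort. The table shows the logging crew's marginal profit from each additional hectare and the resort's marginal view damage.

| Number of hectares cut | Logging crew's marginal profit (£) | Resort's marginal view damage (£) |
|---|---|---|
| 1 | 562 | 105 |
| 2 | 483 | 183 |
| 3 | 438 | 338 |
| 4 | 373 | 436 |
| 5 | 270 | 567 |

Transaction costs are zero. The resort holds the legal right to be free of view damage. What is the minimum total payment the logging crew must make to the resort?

£626

Efficient level: marginal profit ≥ marginal view damage through level 3, so k* = 3.
With the resort holding the right, the logging crew must at least compensate total damage at k*: 105 + 183 + 338 = 626.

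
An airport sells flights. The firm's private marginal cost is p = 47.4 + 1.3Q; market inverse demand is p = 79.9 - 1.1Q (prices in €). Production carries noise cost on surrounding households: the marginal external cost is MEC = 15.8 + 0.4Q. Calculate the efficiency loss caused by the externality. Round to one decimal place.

DWL = €80.4

Market equilibrium (private): 47.4 + 1.3Q = 79.9 - 1.1Q → Q_m = 13.5417.
Social marginal cost = private MC + MEC = 63.2 + 1.7Q.
Set SMC = demand: 63.2 + 1.7Q = 79.9 - 1.1Q → Q* = 5.9643.
Height of the DWL triangle at Q_m is SMC(Q_m) − demand(Q_m) = MEC(Q_m) = 21.2167.
DWL = ½ × 7.5774 × 21.2167 = 80.3837.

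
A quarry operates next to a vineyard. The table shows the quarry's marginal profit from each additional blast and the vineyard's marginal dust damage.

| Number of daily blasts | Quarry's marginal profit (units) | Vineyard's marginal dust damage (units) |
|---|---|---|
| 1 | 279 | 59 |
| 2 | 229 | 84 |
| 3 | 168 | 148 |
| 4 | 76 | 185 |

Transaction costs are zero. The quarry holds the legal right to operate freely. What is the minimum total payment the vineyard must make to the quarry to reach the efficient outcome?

Left alone the quarry would choose level 4 (marginal profit stays positive).
Efficient level: k* = 3 (marginal profit ≥ marginal dust damage through 3).
The vineyard must at least cover the quarry's forgone profit from cutting 4→3: 76 = 76.

76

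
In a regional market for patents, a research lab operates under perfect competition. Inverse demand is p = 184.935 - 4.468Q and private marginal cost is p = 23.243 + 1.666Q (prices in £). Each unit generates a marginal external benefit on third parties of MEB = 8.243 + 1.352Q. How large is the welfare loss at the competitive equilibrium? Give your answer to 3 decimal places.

Market equilibrium (private): 23.243 + 1.666Q = 184.935 - 4.468Q → Q_m = 26.3600.
Social marginal cost = private MC − MEB = 15.000 + 0.314Q.
Set SMC = demand: 15.000 + 0.314Q = 184.935 - 4.468Q → Q* = 35.5364.
The welfare-loss triangle has base |Q_m − Q*| and height MEB(Q_m) (the vertical gap between SMC and demand is zero at Q* and MEB at Q_m).
DWL = ½ × 9.1764 × 43.8817 = 201.3380.

DWL = £201.338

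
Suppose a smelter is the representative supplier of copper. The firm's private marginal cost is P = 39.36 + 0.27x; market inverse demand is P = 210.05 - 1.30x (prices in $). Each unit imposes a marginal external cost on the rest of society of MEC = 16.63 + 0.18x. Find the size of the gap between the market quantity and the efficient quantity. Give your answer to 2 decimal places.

20.69 units

Market equilibrium (private): 39.36 + 0.27x = 210.05 - 1.30x → x_m = 108.7197.
Social marginal cost = private MC + MEC = 55.99 + 0.45x.
Set SMC = demand: 55.99 + 0.45x = 210.05 - 1.30x → x* = 88.0343.
Gap = |108.7197 − 88.0343| = 20.6854.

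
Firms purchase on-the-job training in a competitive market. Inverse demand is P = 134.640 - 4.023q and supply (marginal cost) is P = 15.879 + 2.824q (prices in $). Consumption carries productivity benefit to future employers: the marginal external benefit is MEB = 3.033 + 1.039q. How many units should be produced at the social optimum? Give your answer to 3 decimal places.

q* = 20.970

Social marginal benefit = demand + MEB = 137.673 - 2.984q.
Set SMB = MC: 137.673 - 2.984q = 15.879 + 2.824q → q* = 20.9700.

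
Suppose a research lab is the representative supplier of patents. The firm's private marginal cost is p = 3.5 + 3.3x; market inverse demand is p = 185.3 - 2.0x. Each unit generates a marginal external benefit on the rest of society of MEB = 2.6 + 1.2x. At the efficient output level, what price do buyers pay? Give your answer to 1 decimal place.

Social marginal cost = private MC − MEB = 0.9 + 2.1x.
Set SMC = demand: 0.9 + 2.1x = 185.3 - 2.0x → x* = 44.9756.
Consumer price on the demand curve at x*: 185.3 − 2.0×44.9756 = 95.3488.

P = 95.3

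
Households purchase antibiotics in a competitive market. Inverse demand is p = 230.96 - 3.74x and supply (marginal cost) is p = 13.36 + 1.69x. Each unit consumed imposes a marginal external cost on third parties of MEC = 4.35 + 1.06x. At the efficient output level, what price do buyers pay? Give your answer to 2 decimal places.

Social marginal benefit = demand − MEC = 226.61 - 4.80x.
Set SMB = MC: 226.61 - 4.80x = 13.36 + 1.69x → x* = 32.8582.
Consumer price on the demand curve at x*: 230.96 − 3.74×32.8582 = 108.0703.

P = 108.07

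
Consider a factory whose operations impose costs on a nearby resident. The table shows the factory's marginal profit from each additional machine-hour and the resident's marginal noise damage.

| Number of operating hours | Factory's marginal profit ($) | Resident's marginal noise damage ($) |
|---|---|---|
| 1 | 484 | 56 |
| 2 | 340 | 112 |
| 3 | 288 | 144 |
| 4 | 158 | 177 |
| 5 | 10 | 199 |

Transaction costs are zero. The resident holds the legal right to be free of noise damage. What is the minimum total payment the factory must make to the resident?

$312

Efficient level: marginal profit ≥ marginal noise damage through level 3, so k* = 3.
With the resident holding the right, the factory must at least compensate total damage at k*: 56 + 112 + 144 = 312.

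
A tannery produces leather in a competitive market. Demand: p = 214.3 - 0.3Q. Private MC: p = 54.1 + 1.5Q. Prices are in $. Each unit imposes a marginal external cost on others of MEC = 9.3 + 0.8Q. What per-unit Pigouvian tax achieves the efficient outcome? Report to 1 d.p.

Social marginal cost = private MC + MEC = 63.4 + 2.3Q.
Set SMC = demand: 63.4 + 2.3Q = 214.3 - 0.3Q → Q* = 58.0385.
The Pigouvian tax equals MEC at Q*: 9.3 + 0.8×58.0385 = 55.7308.

tax = $55.7 per unit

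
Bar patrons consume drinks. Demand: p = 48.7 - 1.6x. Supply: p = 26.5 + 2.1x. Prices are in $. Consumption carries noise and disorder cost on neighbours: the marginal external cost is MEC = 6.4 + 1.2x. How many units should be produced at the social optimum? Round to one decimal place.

x* = 3.2

Social marginal benefit = demand − MEC = 42.3 - 2.8x.
Set SMB = MC: 42.3 - 2.8x = 26.5 + 2.1x → x* = 3.2245.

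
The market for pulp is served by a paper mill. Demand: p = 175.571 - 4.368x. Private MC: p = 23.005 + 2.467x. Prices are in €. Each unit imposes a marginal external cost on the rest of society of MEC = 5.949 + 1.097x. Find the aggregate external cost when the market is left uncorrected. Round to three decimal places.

Market equilibrium (private): 23.005 + 2.467x = 175.571 - 4.368x → x_m = 22.3213.
Total external cost = ∫₀^{x_m} (5.949 + 1.097x) dx = 5.949×22.3213 + ½×1.097×22.3213² = 406.0743.

€406.074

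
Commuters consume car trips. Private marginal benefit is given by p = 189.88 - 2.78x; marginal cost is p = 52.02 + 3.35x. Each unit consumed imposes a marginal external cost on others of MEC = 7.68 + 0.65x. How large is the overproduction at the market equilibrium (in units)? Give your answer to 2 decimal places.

3.29 units

Market equilibrium (private): 52.02 + 3.35x = 189.88 - 2.78x → x_m = 22.4894.
Social marginal benefit = demand − MEC = 182.20 - 3.43x.
Set SMB = MC: 182.20 - 3.43x = 52.02 + 3.35x → x* = 19.2006.
Gap = |22.4894 − 19.2006| = 3.2888.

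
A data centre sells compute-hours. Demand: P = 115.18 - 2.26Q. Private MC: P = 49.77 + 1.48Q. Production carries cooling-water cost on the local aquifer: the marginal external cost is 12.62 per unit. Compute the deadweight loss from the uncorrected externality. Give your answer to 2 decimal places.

DWL = 21.29

Market equilibrium (private): 49.77 + 1.48Q = 115.18 - 2.26Q → Q_m = 17.4893.
Social marginal cost = private MC + MEC = 62.39 + 1.48Q.
Set SMC = demand: 62.39 + 1.48Q = 115.18 - 2.26Q → Q* = 14.1150.
Between Q* and Q_m the wedge SMC − demand runs linearly from 0 to MEC(Q_m), so the loss is a triangle.
DWL = ½ × 3.3743 × 12.6200 = 21.2918.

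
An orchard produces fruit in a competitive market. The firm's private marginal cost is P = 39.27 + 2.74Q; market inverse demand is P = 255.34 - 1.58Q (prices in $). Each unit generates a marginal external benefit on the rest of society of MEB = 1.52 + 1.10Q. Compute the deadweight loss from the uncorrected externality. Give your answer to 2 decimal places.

Market equilibrium (private): 39.27 + 2.74Q = 255.34 - 1.58Q → Q_m = 50.0162.
Social marginal cost = private MC − MEB = 37.75 + 1.64Q.
Set SMC = demand: 37.75 + 1.64Q = 255.34 - 1.58Q → Q* = 67.5745.
The welfare-loss triangle has base |Q_m − Q*| and height MEB(Q_m) (the vertical gap between SMC and demand is zero at Q* and MEB at Q_m).
DWL = ½ × 17.5583 × 56.5378 = 496.3538.

DWL = $496.35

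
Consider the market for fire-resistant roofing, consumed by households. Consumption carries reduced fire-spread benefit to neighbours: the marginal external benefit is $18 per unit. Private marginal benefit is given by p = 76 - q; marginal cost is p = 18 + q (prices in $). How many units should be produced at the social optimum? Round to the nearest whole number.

Social marginal benefit = demand + MEB = 94 - q.
Set SMB = MC: 94 - q = 18 + q → q* = 38.0000.

q* = 38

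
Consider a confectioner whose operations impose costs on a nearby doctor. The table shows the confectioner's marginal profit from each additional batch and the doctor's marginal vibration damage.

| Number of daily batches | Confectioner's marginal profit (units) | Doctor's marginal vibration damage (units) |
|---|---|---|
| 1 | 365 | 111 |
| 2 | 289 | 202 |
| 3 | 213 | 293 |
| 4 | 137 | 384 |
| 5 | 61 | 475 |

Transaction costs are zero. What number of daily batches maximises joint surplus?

2

Bargaining reaches the level where marginal profit last exceeds marginal vibration damage.
That holds through level 2 (289 ≥ 202) but not at 3 (213 < 293).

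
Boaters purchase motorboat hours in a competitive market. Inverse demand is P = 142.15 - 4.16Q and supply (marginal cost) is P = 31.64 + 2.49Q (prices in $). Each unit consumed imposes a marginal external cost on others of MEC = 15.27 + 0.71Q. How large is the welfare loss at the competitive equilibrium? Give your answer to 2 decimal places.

Market equilibrium (private): 31.64 + 2.49Q = 142.15 - 4.16Q → Q_m = 16.6180.
Social marginal benefit = demand − MEC = 126.88 - 4.87Q.
Set SMB = MC: 126.88 - 4.87Q = 31.64 + 2.49Q → Q* = 12.9402.
Height of the DWL triangle at Q_m is MC(Q_m) − SMB(Q_m) = MEC(Q_m) = 27.0688.
DWL = ½ × 3.6778 × 27.0688 = 49.7768.

DWL = $49.78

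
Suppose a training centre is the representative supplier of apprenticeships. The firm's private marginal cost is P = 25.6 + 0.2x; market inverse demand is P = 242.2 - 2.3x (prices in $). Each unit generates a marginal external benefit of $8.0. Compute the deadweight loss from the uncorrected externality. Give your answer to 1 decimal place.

Market equilibrium (private): 25.6 + 0.2x = 242.2 - 2.3x → x_m = 86.6400.
Social marginal cost = private MC − MEB = 17.6 + 0.2x.
Set SMC = demand: 17.6 + 0.2x = 242.2 - 2.3x → x* = 89.8400.
Height of the DWL triangle at x_m is demand(x_m) − SMC(x_m) = MEB(x_m) = 8.0000.
DWL = ½ × 3.2000 × 8.0000 = 12.8000.

DWL = $12.8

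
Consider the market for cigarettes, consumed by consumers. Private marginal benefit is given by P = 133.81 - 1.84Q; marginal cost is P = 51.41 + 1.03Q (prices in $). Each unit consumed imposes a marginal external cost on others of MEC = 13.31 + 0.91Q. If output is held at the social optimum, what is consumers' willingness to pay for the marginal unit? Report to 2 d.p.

Social marginal benefit = demand − MEC = 120.50 - 2.75Q.
Set SMB = MC: 120.50 - 2.75Q = 51.41 + 1.03Q → Q* = 18.2778.
Consumer price on the demand curve at Q*: 133.81 − 1.84×18.2778 = 100.1788.

P = $100.18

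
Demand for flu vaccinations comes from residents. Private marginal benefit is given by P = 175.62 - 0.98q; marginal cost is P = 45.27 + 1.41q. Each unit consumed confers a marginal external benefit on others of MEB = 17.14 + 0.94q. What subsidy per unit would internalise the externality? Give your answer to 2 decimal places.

Social marginal benefit = demand + MEB = 192.76 - 0.04q.
Set SMB = MC: 192.76 - 0.04q = 45.27 + 1.41q → q* = 101.7172.
The Pigouvian subsidy equals MEB at q*: 17.14 + 0.94×101.7172 = 112.7542.

subsidy = 112.75 per unit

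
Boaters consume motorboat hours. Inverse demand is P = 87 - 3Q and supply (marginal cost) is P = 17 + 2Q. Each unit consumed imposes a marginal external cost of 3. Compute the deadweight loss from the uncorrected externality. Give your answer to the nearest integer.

DWL = 1

Market equilibrium (private): 17 + 2Q = 87 - 3Q → Q_m = 14.0000.
Social marginal benefit = demand − MEC = 84 - 3Q.
Set SMB = MC: 84 - 3Q = 17 + 2Q → Q* = 13.4000.
The loss is the area between SMB and MC from Q* to Q_m; with linear curves that's a triangle of height MEC(Q_m).
DWL = ½ × 0.6000 × 3.0000 = 0.9000.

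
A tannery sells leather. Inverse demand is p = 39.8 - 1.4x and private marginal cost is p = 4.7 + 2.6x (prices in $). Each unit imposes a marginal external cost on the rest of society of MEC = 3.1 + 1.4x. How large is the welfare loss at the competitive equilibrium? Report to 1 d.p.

Market equilibrium (private): 4.7 + 2.6x = 39.8 - 1.4x → x_m = 8.7750.
Social marginal cost = private MC + MEC = 7.8 + 4.0x.
Set SMC = demand: 7.8 + 4.0x = 39.8 - 1.4x → x* = 5.9259.
Height of the DWL triangle at x_m is SMC(x_m) − demand(x_m) = MEC(x_m) = 15.3850.
DWL = ½ × 2.8491 × 15.3850 = 21.9167.

DWL = $21.9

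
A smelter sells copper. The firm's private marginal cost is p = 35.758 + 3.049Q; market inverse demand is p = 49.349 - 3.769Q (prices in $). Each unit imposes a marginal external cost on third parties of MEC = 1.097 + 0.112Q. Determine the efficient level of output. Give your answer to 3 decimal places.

Q* = 1.803

Social marginal cost = private MC + MEC = 36.855 + 3.161Q.
Set SMC = demand: 36.855 + 3.161Q = 49.349 - 3.769Q → Q* = 1.8029.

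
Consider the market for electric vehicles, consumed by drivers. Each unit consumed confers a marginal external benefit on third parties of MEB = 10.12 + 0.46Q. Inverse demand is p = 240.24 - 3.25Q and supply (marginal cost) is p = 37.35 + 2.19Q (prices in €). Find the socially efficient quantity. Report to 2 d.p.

Q* = 42.77

Social marginal benefit = demand + MEB = 250.36 - 2.79Q.
Set SMB = MC: 250.36 - 2.79Q = 37.35 + 2.19Q → Q* = 42.7731.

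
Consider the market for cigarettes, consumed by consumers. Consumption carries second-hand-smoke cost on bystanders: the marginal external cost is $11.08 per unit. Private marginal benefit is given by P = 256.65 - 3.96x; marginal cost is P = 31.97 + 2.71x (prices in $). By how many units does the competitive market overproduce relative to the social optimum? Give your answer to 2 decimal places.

Market equilibrium (private): 31.97 + 2.71x = 256.65 - 3.96x → x_m = 33.6852.
Social marginal benefit = demand − MEC = 245.57 - 3.96x.
Set SMB = MC: 245.57 - 3.96x = 31.97 + 2.71x → x* = 32.0240.
Gap = |33.6852 − 32.0240| = 1.6612.

1.66 units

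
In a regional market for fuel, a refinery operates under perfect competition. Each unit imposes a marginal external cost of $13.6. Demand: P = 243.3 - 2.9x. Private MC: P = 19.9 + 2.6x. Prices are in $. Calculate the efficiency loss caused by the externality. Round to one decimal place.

Market equilibrium (private): 19.9 + 2.6x = 243.3 - 2.9x → x_m = 40.6182.
Social marginal cost = private MC + MEC = 33.5 + 2.6x.
Set SMC = demand: 33.5 + 2.6x = 243.3 - 2.9x → x* = 38.1455.
The welfare-loss triangle has base |x_m − x*| and height MEC(x_m) (the vertical gap between SMC and demand is zero at x* and MEC at x_m).
DWL = ½ × 2.4727 × 13.6000 = 16.8144.

DWL = $16.8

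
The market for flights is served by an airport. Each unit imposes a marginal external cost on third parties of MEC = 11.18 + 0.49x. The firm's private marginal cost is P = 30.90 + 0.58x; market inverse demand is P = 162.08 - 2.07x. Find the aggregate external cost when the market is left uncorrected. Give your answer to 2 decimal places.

Market equilibrium (private): 30.90 + 0.58x = 162.08 - 2.07x → x_m = 49.5019.
Total external cost = ∫₀^{x_m} (11.18 + 0.49x) dx = 11.18×49.5019 + ½×0.49×49.5019² = 1153.7886.

1153.79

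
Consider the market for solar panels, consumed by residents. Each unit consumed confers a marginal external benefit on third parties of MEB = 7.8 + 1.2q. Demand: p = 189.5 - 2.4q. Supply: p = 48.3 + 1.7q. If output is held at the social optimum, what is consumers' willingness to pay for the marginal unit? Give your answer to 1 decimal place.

Social marginal benefit = demand + MEB = 197.3 - 1.2q.
Set SMB = MC: 197.3 - 1.2q = 48.3 + 1.7q → q* = 51.3793.
Consumer price on the demand curve at q*: 189.5 − 2.4×51.3793 = 66.1897.

P = 66.2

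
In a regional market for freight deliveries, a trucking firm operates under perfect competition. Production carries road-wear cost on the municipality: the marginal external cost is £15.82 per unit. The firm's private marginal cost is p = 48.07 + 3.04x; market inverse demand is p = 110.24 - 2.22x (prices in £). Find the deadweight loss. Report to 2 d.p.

DWL = £23.79

Market equilibrium (private): 48.07 + 3.04x = 110.24 - 2.22x → x_m = 11.8194.
Social marginal cost = private MC + MEC = 63.89 + 3.04x.
Set SMC = demand: 63.89 + 3.04x = 110.24 - 2.22x → x* = 8.8118.
Height of the DWL triangle at x_m is SMC(x_m) − demand(x_m) = MEC(x_m) = 15.8200.
DWL = ½ × 3.0076 × 15.8200 = 23.7901.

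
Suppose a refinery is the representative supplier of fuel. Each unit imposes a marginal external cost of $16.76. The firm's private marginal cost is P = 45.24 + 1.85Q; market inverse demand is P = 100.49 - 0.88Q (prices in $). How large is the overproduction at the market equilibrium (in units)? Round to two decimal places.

Market equilibrium (private): 45.24 + 1.85Q = 100.49 - 0.88Q → Q_m = 20.2381.
Social marginal cost = private MC + MEC = 62.00 + 1.85Q.
Set SMC = demand: 62.00 + 1.85Q = 100.49 - 0.88Q → Q* = 14.0989.
Gap = |20.2381 − 14.0989| = 6.1392.

6.14 units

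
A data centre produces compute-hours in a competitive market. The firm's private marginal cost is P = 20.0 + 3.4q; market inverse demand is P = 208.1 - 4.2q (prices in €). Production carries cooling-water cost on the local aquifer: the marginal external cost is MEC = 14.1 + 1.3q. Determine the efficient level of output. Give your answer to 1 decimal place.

q* = 19.6

Social marginal cost = private MC + MEC = 34.1 + 4.7q.
Set SMC = demand: 34.1 + 4.7q = 208.1 - 4.2q → q* = 19.5506.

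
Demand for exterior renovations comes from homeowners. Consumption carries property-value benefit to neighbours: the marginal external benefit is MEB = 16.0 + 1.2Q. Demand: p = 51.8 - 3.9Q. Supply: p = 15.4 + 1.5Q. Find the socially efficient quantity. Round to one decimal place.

Q* = 12.5

Social marginal benefit = demand + MEB = 67.8 - 2.7Q.
Set SMB = MC: 67.8 - 2.7Q = 15.4 + 1.5Q → Q* = 12.4762.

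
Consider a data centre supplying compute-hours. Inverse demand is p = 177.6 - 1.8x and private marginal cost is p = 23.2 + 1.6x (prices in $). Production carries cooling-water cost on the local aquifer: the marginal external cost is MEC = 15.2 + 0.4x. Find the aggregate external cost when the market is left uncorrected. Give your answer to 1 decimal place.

$1102.7

Market equilibrium (private): 23.2 + 1.6x = 177.6 - 1.8x → x_m = 45.4118.
Total external cost = ∫₀^{x_m} (15.2 + 0.4x) dx = 15.2×45.4118 + ½×0.4×45.4118² = 1102.7057.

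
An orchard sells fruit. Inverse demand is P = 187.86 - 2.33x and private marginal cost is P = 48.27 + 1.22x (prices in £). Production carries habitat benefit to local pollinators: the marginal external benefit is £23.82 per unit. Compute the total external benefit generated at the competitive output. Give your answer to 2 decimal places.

£936.63

Market equilibrium (private): 48.27 + 1.22x = 187.86 - 2.33x → x_m = 39.3211.
Total external benefit = MEB × x_m = 23.82 × 39.3211 = 936.6286.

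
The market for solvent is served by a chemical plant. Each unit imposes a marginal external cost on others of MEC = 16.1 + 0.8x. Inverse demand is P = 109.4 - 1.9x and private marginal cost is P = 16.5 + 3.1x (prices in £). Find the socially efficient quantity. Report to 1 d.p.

x* = 13.2

Social marginal cost = private MC + MEC = 32.6 + 3.9x.
Set SMC = demand: 32.6 + 3.9x = 109.4 - 1.9x → x* = 13.2414.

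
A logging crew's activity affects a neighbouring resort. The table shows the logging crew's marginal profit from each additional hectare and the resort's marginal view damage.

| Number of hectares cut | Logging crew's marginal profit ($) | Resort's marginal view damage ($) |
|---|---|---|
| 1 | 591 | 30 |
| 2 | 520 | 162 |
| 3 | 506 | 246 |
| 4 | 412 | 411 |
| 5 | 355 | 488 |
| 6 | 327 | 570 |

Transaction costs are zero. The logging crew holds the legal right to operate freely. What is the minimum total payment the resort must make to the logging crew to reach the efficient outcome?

Left alone the logging crew would choose level 6 (marginal profit stays positive).
Efficient level: k* = 4 (marginal profit ≥ marginal view damage through 4).
The resort must at least cover the logging crew's forgone profit from cutting 6→4: 355 + 327 = 682.

$682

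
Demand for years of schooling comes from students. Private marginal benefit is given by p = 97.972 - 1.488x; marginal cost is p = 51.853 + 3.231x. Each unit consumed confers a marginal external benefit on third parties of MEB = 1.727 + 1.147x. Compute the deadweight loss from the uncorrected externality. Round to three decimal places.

Market equilibrium (private): 51.853 + 3.231x = 97.972 - 1.488x → x_m = 9.7730.
Social marginal benefit = demand + MEB = 99.699 - 0.341x.
Set SMB = MC: 99.699 - 0.341x = 51.853 + 3.231x → x* = 13.3947.
Between x* and x_m the wedge SMB − MC runs linearly from 0 to MEB(x_m), so the loss is a triangle.
DWL = ½ × 3.6217 × 12.9367 = 23.4264.

DWL = 23.426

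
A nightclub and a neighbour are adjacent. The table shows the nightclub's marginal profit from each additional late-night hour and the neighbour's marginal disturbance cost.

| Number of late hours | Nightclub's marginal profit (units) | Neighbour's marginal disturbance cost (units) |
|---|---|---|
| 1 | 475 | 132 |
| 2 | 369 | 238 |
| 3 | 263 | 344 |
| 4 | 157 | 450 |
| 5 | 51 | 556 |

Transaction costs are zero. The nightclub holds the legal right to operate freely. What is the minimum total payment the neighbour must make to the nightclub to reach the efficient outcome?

471

Left alone the nightclub would choose level 5 (marginal profit stays positive).
Efficient level: k* = 2 (marginal profit ≥ marginal disturbance cost through 2).
The neighbour must at least cover the nightclub's forgone profit from cutting 5→2: 263 + 157 + 51 = 471.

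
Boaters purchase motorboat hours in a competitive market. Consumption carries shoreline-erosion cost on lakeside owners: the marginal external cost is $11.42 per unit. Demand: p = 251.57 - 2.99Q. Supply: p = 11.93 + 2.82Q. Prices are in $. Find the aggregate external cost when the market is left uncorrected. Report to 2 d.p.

$471.03

Market equilibrium (private): 11.93 + 2.82Q = 251.57 - 2.99Q → Q_m = 41.2461.
Total external cost = MEC × Q_m = 11.42 × 41.2461 = 471.0305.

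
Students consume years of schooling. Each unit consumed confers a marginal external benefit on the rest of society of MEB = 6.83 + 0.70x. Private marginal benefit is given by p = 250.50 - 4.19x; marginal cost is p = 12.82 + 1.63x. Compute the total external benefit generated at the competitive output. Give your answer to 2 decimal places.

Market equilibrium (private): 12.82 + 1.63x = 250.50 - 4.19x → x_m = 40.8385.
Total external benefit = ∫₀^{x_m} (6.83 + 0.70x) dx = 6.83×40.8385 + ½×0.70×40.8385² = 862.6510.

862.65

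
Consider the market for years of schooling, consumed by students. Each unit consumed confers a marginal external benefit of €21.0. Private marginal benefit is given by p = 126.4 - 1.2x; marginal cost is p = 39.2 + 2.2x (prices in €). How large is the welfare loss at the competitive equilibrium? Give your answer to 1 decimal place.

Market equilibrium (private): 39.2 + 2.2x = 126.4 - 1.2x → x_m = 25.6471.
Social marginal benefit = demand + MEB = 147.4 - 1.2x.
Set SMB = MC: 147.4 - 1.2x = 39.2 + 2.2x → x* = 31.8235.
Height of the DWL triangle at x_m is SMB(x_m) − MC(x_m) = MEB(x_m) = 21.0000.
DWL = ½ × 6.1764 × 21.0000 = 64.8522.

DWL = €64.9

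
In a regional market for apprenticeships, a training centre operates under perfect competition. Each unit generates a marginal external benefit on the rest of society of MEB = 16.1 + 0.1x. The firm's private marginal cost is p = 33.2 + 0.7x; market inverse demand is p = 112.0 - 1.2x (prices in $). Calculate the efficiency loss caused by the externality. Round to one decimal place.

Market equilibrium (private): 33.2 + 0.7x = 112.0 - 1.2x → x_m = 41.4737.
Social marginal cost = private MC − MEB = 17.1 + 0.6x.
Set SMC = demand: 17.1 + 0.6x = 112.0 - 1.2x → x* = 52.7222.
The welfare-loss triangle has base |x_m − x*| and height MEB(x_m) (the vertical gap between SMC and demand is zero at x* and MEB at x_m).
DWL = ½ × 11.2485 × 20.2474 = 113.8764.

DWL = $113.9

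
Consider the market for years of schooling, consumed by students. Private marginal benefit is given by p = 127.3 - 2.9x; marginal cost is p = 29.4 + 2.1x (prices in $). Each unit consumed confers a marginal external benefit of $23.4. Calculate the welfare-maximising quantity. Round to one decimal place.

x* = 24.3

Social marginal benefit = demand + MEB = 150.7 - 2.9x.
Set SMB = MC: 150.7 - 2.9x = 29.4 + 2.1x → x* = 24.2600.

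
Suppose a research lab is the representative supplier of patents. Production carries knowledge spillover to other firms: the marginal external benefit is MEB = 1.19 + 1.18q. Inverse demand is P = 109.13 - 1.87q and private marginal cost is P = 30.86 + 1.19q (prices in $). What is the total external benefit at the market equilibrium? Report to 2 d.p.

$416.45

Market equilibrium (private): 30.86 + 1.19q = 109.13 - 1.87q → q_m = 25.5784.
Total external benefit = ∫₀^{q_m} (1.19 + 1.18q) dq = 1.19×25.5784 + ½×1.18×25.5784² = 416.4485.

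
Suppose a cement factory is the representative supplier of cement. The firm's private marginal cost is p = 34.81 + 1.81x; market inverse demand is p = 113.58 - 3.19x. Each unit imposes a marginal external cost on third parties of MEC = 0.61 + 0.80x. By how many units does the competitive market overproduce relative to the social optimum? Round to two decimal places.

2.28 units

Market equilibrium (private): 34.81 + 1.81x = 113.58 - 3.19x → x_m = 15.7540.
Social marginal cost = private MC + MEC = 35.42 + 2.61x.
Set SMC = demand: 35.42 + 2.61x = 113.58 - 3.19x → x* = 13.4759.
Gap = |15.7540 − 13.4759| = 2.2781.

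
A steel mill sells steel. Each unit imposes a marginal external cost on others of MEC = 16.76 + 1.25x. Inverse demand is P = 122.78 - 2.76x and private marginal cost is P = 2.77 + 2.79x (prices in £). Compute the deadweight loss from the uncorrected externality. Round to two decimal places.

Market equilibrium (private): 2.77 + 2.79x = 122.78 - 2.76x → x_m = 21.6234.
Social marginal cost = private MC + MEC = 19.53 + 4.04x.
Set SMC = demand: 19.53 + 4.04x = 122.78 - 2.76x → x* = 15.1838.
The welfare-loss triangle has base |x_m − x*| and height MEC(x_m) (the vertical gap between SMC and demand is zero at x* and MEC at x_m).
DWL = ½ × 6.4396 × 43.7893 = 140.9928.

DWL = £140.99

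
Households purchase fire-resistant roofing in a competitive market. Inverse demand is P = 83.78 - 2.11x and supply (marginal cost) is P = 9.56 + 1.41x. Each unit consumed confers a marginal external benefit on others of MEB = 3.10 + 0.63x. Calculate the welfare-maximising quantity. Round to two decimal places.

Social marginal benefit = demand + MEB = 86.88 - 1.48x.
Set SMB = MC: 86.88 - 1.48x = 9.56 + 1.41x → x* = 26.7543.

x* = 26.75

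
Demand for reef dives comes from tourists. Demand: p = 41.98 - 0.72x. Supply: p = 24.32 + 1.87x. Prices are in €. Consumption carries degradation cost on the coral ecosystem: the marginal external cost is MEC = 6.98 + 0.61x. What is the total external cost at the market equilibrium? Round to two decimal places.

Market equilibrium (private): 24.32 + 1.87x = 41.98 - 0.72x → x_m = 6.8185.
Total external cost = ∫₀^{x_m} (6.98 + 0.61x) dx = 6.98×6.8185 + ½×0.61×6.8185² = 61.7732.

€61.77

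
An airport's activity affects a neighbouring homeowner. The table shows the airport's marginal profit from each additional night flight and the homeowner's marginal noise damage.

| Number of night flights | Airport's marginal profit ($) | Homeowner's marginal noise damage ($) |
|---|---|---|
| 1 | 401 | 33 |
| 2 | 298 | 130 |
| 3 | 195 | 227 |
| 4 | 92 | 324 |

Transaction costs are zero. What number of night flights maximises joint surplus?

Bargaining reaches the level where marginal profit last exceeds marginal noise damage.
That holds through level 2 (298 ≥ 130) but not at 3 (195 < 227).

2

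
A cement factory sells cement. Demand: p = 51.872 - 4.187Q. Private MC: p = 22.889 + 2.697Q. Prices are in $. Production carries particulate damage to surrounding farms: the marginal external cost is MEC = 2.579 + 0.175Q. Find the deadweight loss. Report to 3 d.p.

DWL = $0.779

Market equilibrium (private): 22.889 + 2.697Q = 51.872 - 4.187Q → Q_m = 4.2102.
Social marginal cost = private MC + MEC = 25.468 + 2.872Q.
Set SMC = demand: 25.468 + 2.872Q = 51.872 - 4.187Q → Q* = 3.7405.
The welfare-loss triangle has base |Q_m − Q*| and height MEC(Q_m) (the vertical gap between SMC and demand is zero at Q* and MEC at Q_m).
DWL = ½ × 0.4697 × 3.3158 = 0.7787.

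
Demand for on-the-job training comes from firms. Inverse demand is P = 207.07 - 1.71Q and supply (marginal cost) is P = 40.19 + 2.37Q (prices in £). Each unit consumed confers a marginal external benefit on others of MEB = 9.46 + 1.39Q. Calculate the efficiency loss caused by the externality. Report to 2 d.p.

DWL = £817.38

Market equilibrium (private): 40.19 + 2.37Q = 207.07 - 1.71Q → Q_m = 40.9020.
Social marginal benefit = demand + MEB = 216.53 - 0.32Q.
Set SMB = MC: 216.53 - 0.32Q = 40.19 + 2.37Q → Q* = 65.5539.
Height of the DWL triangle at Q_m is SMB(Q_m) − MC(Q_m) = MEB(Q_m) = 66.3137.
DWL = ½ × 24.6519 × 66.3137 = 817.3794.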